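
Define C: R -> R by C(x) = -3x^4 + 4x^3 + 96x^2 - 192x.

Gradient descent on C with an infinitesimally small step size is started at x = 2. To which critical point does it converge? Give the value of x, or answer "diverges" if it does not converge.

C'(x) = -12(x - 4)(x - 1)(x + 4), so C'(2) = 144.
Gradient descent moves in the -C' direction, i.e. x is decreasing.
The nearest critical point in that direction is x = 1, where C'' = 180 > 0 (a local minimum). The iterate converges there.

1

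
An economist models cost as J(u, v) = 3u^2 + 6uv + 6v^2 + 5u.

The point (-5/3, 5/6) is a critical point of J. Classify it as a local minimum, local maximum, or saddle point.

The Hessian of J is constant: H = [[6, 6], [6, 12]].
det(H) = 6·12 − 6² = 36.
det(H) > 0 and tr(H) = 18 > 0, so H is positive definite and the point is a local minimum.

local minimum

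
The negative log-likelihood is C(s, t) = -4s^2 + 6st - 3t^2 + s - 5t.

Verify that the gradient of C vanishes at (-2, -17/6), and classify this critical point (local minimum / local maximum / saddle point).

∇C = (-8s + 6t + 1, 6s - 6t - 5); substituting (-2, -17/6) gives ∇C = (0, 0), so (-2, -17/6) is indeed a critical point.
The Hessian of C is constant: H = [[-8, 6], [6, -6]].
det(H) = (-8)·(-6) − 6² = 12.
det(H) > 0 and tr(H) = -14 < 0, so H is negative definite and the point is a local maximum.

local maximum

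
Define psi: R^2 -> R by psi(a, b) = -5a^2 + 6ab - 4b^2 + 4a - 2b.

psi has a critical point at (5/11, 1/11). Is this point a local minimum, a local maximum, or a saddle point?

The Hessian of psi is constant: H = [[-10, 6], [6, -8]].
det(H) = (-10)·(-8) − 6² = 44.
det(H) > 0 and tr(H) = -18 < 0, so H is negative definite and the point is a local maximum.

local maximum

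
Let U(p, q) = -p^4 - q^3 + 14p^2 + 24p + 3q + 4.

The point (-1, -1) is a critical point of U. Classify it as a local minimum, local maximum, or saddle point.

local minimum

The mixed partial ∂²U/∂p∂q is 0, so the Hessian at any point is diag(U_pp, U_qq) = diag(4(-3p^2 + 7), -6q).
At (-1, -1): H = diag(16, 6).
Both eigenvalues are positive, so H is positive definite: a local minimum.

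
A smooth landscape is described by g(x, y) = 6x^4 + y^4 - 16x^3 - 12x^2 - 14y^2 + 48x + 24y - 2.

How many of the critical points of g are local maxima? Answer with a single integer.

g separates as a function of x plus a function of y, so ∇g=0 decouples.
∂g/∂x = 24(x - 2)(x - 1)(x + 1) = 0 at x ∈ {-1, 1, 2}; ∂g/∂y = 4(y - 2)(y - 1)(y + 3) = 0 at y ∈ {-3, 1, 2}.
The Hessian is diagonal: diag(g_xx, g_yy). Second derivatives: g_xx(-1)=144, g_xx(1)=-48, g_xx(2)=72; g_yy(-3)=80, g_yy(1)=-16, g_yy(2)=20.
Local maxima occur where both diagonal entries negative: (1, 1). Count: 1.

1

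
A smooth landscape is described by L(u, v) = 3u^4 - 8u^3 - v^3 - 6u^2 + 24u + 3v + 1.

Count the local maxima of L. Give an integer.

L separates as a function of u plus a function of v, so ∇L=0 decouples.
∂L/∂u = 12(u - 2)(u - 1)(u + 1) = 0 at u ∈ {-1, 1, 2}; ∂L/∂v = -3(v - 1)(v + 1) = 0 at v ∈ {-1, 1}.
The Hessian is diagonal: diag(L_uu, L_vv). Second derivatives: L_uu(-1)=72, L_uu(1)=-24, L_uu(2)=36; L_vv(-1)=6, L_vv(1)=-6.
Local maxima occur where both diagonal entries negative: (1, 1). Count: 1.

1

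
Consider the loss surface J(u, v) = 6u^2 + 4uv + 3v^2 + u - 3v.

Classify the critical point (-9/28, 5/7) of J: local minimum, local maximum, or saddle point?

The Hessian of J is constant: H = [[12, 4], [4, 6]].
det(H) = 12·6 − 4² = 56.
det(H) > 0 and tr(H) = 18 > 0, so H is positive definite and the point is a local minimum.

local minimum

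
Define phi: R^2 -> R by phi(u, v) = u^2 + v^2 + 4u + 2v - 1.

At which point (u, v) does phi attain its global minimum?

phi(u,v) separates as P(u) + Q(v) − 1, so its minimum is min P + min Q − 1.
P'(u) = 2u + 4 vanishes at u ∈ {-2}; Q'(v) = 2v + 2 vanishes at v ∈ {-1}.
Local minima of P (where P''>0): P(-2)=-4. Local minima of Q: Q(-1)=-1.
So the global minimum of phi is P(-2) + Q(-1) − 1 = -4 − 1 − 1 = -6, attained at (-2, -1).

(-2, -1)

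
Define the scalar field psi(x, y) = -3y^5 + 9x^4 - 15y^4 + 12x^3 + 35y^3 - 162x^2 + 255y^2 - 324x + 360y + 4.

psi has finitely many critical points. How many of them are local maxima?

2

psi separates as a function of x plus a function of y, so ∇psi=0 decouples.
∂psi/∂x = 36(x - 3)(x + 1)(x + 3) = 0 at x ∈ {-3, -1, 3}; ∂psi/∂y = -15(y - 3)(y + 1)(y + 2)(y + 4) = 0 at y ∈ {-4, -2, -1, 3}.
The Hessian is diagonal: diag(psi_xx, psi_yy). Second derivatives: psi_xx(-3)=432, psi_xx(-1)=-288, psi_xx(3)=864; psi_yy(-4)=630, psi_yy(-2)=-150, psi_yy(-1)=180, psi_yy(3)=-2100.
Local maxima occur where both diagonal entries negative: (-1, -2), (-1, 3). Count: 2.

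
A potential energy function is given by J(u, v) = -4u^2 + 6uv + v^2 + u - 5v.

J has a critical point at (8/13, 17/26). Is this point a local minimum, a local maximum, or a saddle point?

The Hessian of J is constant: H = [[-8, 6], [6, 2]].
det(H) = (-8)·2 − 6² = -52.
Since det(H) < 0, H is indefinite and the critical point is a saddle point.

saddle point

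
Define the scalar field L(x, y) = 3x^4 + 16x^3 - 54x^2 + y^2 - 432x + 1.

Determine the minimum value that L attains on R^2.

L(x,y) separates as P(x) + Q(y) + 1, so its minimum is min P + min Q + 1.
P'(x) = 12(x - 3)(x + 3)(x + 4) vanishes at x ∈ {-4, -3, 3}; Q'(y) = 2y vanishes at y ∈ {0}.
Local minima of P (where P''>0): P(-4)=608, P(3)=-1107. Local minima of Q: Q(0)=0.
So the global minimum of L is P(3) + Q(0) + 1 = -1107 + 0 + 1 = -1106, attained at (3, 0).

-1106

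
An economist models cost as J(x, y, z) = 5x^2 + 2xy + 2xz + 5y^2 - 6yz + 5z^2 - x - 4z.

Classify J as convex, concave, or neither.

convex

J is quadratic, so its Hessian is the constant matrix H = [[10, 2, 2], [2, 10, -6], [2, -6, 10]].
Leading principal minors: 10, 96, 512.
All positive ⇒ H ≻ 0 ⇒ convex.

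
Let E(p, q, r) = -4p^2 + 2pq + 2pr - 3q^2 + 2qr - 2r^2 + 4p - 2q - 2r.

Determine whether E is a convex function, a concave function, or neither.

concave

E is quadratic, so its Hessian is the constant matrix H = [[-8, 2, 2], [2, -6, 2], [2, 2, -4]].
Leading principal minors: -8, 44, -104.
Signs alternate −, +, − ⇒ H ≺ 0 ⇒ concave.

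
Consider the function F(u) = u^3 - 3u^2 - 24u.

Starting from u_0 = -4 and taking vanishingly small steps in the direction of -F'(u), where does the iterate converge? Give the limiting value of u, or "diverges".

F'(u) = 3(u - 4)(u + 2), so F'(-4) = 48.
Gradient descent moves in the -F' direction, i.e. u is decreasing.
There is no critical point below u=-4, and F' keeps the same sign, so the iterate runs off to −∞.

diverges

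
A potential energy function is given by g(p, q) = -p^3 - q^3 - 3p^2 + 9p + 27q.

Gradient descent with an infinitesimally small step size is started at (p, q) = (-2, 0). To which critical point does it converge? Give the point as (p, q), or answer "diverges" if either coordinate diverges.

(-3, -3)

g is separable, so gradient descent decouples: p follows -∂g/∂p, q follows -∂g/∂q.
∂g/∂p = -3(p - 1)(p + 3); at p=-2 this is 9, so p decreases.
∂g/∂q = -3(q - 3)(q + 3); at q=0 this is 27, so q decreases.
p converges to its nearest critical value -3 (a local min of the p-part); q converges to -3. The iterate converges to (-3, -3).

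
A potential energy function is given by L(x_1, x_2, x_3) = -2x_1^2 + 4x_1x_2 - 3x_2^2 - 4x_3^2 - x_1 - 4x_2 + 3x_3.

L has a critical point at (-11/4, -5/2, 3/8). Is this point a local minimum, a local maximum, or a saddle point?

The Hessian is constant: H = [[-4, 4, 0], [4, -6, 0], [0, 0, -8]].
Leading principal minors: Δ₁ = -4, Δ₂ = 8, Δ₃ = -64.
The minors alternate sign starting negative (−, +, −), so H is negative definite: a local maximum.

local maximum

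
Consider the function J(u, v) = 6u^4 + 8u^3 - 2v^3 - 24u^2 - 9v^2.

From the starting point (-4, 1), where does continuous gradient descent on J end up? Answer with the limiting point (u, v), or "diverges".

J is separable, so gradient descent decouples: u follows -∂J/∂u, v follows -∂J/∂v.
∂J/∂u = 24u(u - 1)(u + 2); at u=-4 this is -960, so u increases.
∂J/∂v = -6v(v + 3); at v=1 this is -24, so v increases.
The v-coordinate has no critical point in that direction and runs off to infinity.

diverges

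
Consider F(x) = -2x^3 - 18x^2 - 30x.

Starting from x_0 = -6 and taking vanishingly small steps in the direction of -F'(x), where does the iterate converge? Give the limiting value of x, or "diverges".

-5

F'(x) = -6(x + 1)(x + 5), so F'(-6) = -30.
Gradient descent moves in the -F' direction, i.e. x is increasing.
The nearest critical point in that direction is x = -5, where F'' = 24 > 0 (a local minimum). The iterate converges there.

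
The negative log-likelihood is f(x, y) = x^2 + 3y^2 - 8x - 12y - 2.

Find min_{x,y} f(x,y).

f(x,y) separates as P(x) + Q(y) − 2, so its minimum is min P + min Q − 2.
P'(x) = 2x - 8 vanishes at x ∈ {4}; Q'(y) = 6y - 12 vanishes at y ∈ {2}.
Local minima of P (where P''>0): P(4)=-16. Local minima of Q: Q(2)=-12.
So the global minimum of f is P(4) + Q(2) − 2 = -16 − 12 − 2 = -30, attained at (4, 2).

-30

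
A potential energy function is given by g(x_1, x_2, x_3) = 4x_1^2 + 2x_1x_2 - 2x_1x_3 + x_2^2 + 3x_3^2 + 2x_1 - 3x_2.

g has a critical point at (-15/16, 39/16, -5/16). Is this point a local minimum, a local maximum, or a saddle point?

local minimum

The Hessian is constant: H = [[8, 2, -2], [2, 2, 0], [-2, 0, 6]].
Leading principal minors: Δ₁ = 8, Δ₂ = 12, Δ₃ = 64.
All leading minors are positive, so H is positive definite: a local minimum.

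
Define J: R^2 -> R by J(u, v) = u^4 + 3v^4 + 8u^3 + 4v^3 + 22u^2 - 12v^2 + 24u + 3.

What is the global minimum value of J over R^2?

J(u,v) separates as P(u) + Q(v) + 3, so its minimum is min P + min Q + 3.
P'(u) = 4(u + 1)(u + 2)(u + 3) vanishes at u ∈ {-3, -2, -1}; Q'(v) = 12v(v - 1)(v + 2) vanishes at v ∈ {-2, 0, 1}.
Local minima of P (where P''>0): P(-3)=-9, P(-1)=-9. Local minima of Q: Q(-2)=-32, Q(1)=-5.
So the global minimum of J is P(-3) + Q(-2) + 3 = -9 − 32 + 3 = -38, attained at (-3, -2).

-38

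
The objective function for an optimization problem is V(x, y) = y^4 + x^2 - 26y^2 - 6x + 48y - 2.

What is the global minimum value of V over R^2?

-363

V(x,y) separates as P(x) + Q(y) − 2, so its minimum is min P + min Q − 2.
P'(x) = 2x - 6 vanishes at x ∈ {3}; Q'(y) = 4(y - 3)(y - 1)(y + 4) vanishes at y ∈ {-4, 1, 3}.
Local minima of P (where P''>0): P(3)=-9. Local minima of Q: Q(-4)=-352, Q(3)=-9.
So the global minimum of V is P(3) + Q(-4) − 2 = -9 − 352 − 2 = -363, attained at (3, -4).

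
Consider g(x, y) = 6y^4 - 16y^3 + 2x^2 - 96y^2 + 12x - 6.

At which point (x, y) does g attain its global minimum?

(-3, 4)

g(x,y) separates as P(x) + Q(y) − 6, so its minimum is min P + min Q − 6.
P'(x) = 4x + 12 vanishes at x ∈ {-3}; Q'(y) = 24y(y - 4)(y + 2) vanishes at y ∈ {-2, 0, 4}.
Local minima of P (where P''>0): P(-3)=-18. Local minima of Q: Q(-2)=-160, Q(4)=-1024.
So the global minimum of g is P(-3) + Q(4) − 6 = -18 − 1024 − 6 = -1048, attained at (-3, 4).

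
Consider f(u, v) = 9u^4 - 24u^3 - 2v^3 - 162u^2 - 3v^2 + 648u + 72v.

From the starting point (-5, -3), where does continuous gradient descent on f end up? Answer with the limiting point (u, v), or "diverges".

(-3, -4)

f is separable, so gradient descent decouples: u follows -∂f/∂u, v follows -∂f/∂v.
∂f/∂u = 36(u - 3)(u - 2)(u + 3); at u=-5 this is -4032, so u increases.
∂f/∂v = -6(v - 3)(v + 4); at v=-3 this is 36, so v decreases.
u converges to its nearest critical value -3 (a local min of the u-part); v converges to -4. The iterate converges to (-3, -4).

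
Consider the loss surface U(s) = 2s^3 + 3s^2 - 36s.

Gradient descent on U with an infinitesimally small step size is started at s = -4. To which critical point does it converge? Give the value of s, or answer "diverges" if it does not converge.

diverges

U'(s) = 6(s - 2)(s + 3), so U'(-4) = 36.
Gradient descent moves in the -U' direction, i.e. s is decreasing.
There is no critical point below s=-4, and U' keeps the same sign, so the iterate runs off to −∞.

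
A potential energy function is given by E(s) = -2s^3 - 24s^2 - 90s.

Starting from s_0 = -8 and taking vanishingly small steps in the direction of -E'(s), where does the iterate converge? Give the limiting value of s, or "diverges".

E'(s) = -6(s + 3)(s + 5), so E'(-8) = -90.
Gradient descent moves in the -E' direction, i.e. s is increasing.
The nearest critical point in that direction is s = -5, where E'' = 12 > 0 (a local minimum). The iterate converges there.

-5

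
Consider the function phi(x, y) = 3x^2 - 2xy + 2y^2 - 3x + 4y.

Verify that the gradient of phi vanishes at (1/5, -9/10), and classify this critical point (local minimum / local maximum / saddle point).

local minimum

∇phi = (6x - 2y - 3, -2x + 4y + 4); substituting (1/5, -9/10) gives ∇phi = (0, 0), so (1/5, -9/10) is indeed a critical point.
The Hessian of phi is constant: H = [[6, -2], [-2, 4]].
det(H) = 6·4 − (-2)² = 20.
det(H) > 0 and tr(H) = 10 > 0, so H is positive definite and the point is a local minimum.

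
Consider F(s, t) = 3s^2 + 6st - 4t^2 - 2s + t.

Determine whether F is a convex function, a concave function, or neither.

F is quadratic, so its Hessian is the constant matrix H = [[6, 6], [6, -8]].
det(H) = -84, tr(H) = -2.
det(H) < 0, so H is indefinite: neither convex nor concave.

neither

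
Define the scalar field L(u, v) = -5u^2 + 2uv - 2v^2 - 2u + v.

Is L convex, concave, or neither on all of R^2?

concave

L is quadratic, so its Hessian is the constant matrix H = [[-10, 2], [2, -4]].
det(H) = 36, tr(H) = -14.
det(H) > 0 and tr(H) < 0, so H is negative definite everywhere: concave.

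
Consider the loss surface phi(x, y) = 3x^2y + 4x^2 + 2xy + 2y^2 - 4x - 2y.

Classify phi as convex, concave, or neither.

neither

The term 3x^2y is cubic, so the Hessian is not constant.
∂²phi/∂x² = 6y + 8, which takes both signs as y varies (negative for sufficiently negative y). A diagonal entry of the Hessian changing sign means the Hessian is neither positive- nor negative-semidefinite on all of R^2.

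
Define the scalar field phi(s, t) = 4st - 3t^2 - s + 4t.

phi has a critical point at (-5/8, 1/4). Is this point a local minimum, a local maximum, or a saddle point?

The Hessian of phi is constant: H = [[0, 4], [4, -6]].
det(H) = 0·(-6) − 4² = -16.
Since det(H) < 0, H is indefinite and the critical point is a saddle point.

saddle point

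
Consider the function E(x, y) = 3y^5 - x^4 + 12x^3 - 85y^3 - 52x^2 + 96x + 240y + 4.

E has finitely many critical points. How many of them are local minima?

2

E separates as a function of x plus a function of y, so ∇E=0 decouples.
∂E/∂x = -4(x - 4)(x - 3)(x - 2) = 0 at x ∈ {2, 3, 4}; ∂E/∂y = 15(y - 4)(y - 1)(y + 1)(y + 4) = 0 at y ∈ {-4, -1, 1, 4}.
The Hessian is diagonal: diag(E_xx, E_yy). Second derivatives: E_xx(2)=-8, E_xx(3)=4, E_xx(4)=-8; E_yy(-4)=-1800, E_yy(-1)=450, E_yy(1)=-450, E_yy(4)=1800.
Local minima occur where both diagonal entries positive: (3, -1), (3, 4). Count: 2.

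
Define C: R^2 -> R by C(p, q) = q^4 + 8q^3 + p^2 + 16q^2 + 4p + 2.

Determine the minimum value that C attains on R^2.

-2

C(p,q) separates as A(p) + B(q) + 2, so its minimum is min A + min B + 2.
A'(p) = 2p + 4 vanishes at p ∈ {-2}; B'(q) = 4q(q + 2)(q + 4) vanishes at q ∈ {-4, -2, 0}.
Local minima of A (where A''>0): A(-2)=-4. Local minima of B: B(-4)=0, B(0)=0.
So the global minimum of C is A(-2) + B(-4) + 2 = -4 + 0 + 2 = -2, attained at (-2, -4).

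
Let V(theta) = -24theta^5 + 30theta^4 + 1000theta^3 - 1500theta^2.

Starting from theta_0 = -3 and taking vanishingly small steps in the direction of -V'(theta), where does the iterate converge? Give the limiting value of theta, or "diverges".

V'(theta) = -120theta(theta - 5)(theta - 1)(theta + 5), so V'(-3) = 23040.
Gradient descent moves in the -V' direction, i.e. theta is decreasing.
The nearest critical point in that direction is theta = -5, where V'' = 36000 > 0 (a local minimum). The iterate converges there.

-5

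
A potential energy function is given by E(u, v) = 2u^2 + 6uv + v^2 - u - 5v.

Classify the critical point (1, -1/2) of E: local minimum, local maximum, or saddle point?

The Hessian of E is constant: H = [[4, 6], [6, 2]].
det(H) = 4·2 − 6² = -28.
Since det(H) < 0, H is indefinite and the critical point is a saddle point.

saddle point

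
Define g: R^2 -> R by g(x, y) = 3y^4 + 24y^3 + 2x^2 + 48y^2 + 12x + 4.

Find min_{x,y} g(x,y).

g(x,y) separates as P(x) + Q(y) + 4, so its minimum is min P + min Q + 4.
P'(x) = 4x + 12 vanishes at x ∈ {-3}; Q'(y) = 12y(y + 2)(y + 4) vanishes at y ∈ {-4, -2, 0}.
Local minima of P (where P''>0): P(-3)=-18. Local minima of Q: Q(-4)=0, Q(0)=0.
So the global minimum of g is P(-3) + Q(-4) + 4 = -18 + 0 + 4 = -14, attained at (-3, -4).

-14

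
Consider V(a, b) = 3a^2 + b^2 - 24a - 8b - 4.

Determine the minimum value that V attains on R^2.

V(a,b) separates as P(a) + Q(b) − 4, so its minimum is min P + min Q − 4.
P'(a) = 6a - 24 vanishes at a ∈ {4}; Q'(b) = 2b - 8 vanishes at b ∈ {4}.
Local minima of P (where P''>0): P(4)=-48. Local minima of Q: Q(4)=-16.
So the global minimum of V is P(4) + Q(4) − 4 = -48 − 16 − 4 = -68, attained at (4, 4).

-68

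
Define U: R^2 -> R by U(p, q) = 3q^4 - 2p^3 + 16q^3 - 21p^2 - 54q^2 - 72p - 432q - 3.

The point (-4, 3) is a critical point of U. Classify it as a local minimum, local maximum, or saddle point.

The mixed partial ∂²U/∂p∂q is 0, so the Hessian at any point is diag(U_pp, U_qq) = diag(-6(2p + 7), 12(3q^2 + 8q - 9)).
At (-4, 3): H = diag(6, 504).
Both eigenvalues are positive, so H is positive definite: a local minimum.

local minimum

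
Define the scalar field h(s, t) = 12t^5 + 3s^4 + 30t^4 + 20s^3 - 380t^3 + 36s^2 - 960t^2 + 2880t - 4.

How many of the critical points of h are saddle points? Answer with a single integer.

h separates as a function of s plus a function of t, so ∇h=0 decouples.
∂h/∂s = 12s(s + 2)(s + 3) = 0 at s ∈ {-3, -2, 0}; ∂h/∂t = 60(t - 4)(t - 1)(t + 3)(t + 4) = 0 at t ∈ {-4, -3, 1, 4}.
The Hessian is diagonal: diag(h_ss, h_tt). Second derivatives: h_ss(-3)=36, h_ss(-2)=-24, h_ss(0)=72; h_tt(-4)=-2400, h_tt(-3)=1680, h_tt(1)=-3600, h_tt(4)=10080.
Saddle points occur where the two diagonal entries have opposite signs: (-3, -4), (-3, 1), (-2, -3), (-2, 4), (0, -4), (0, 1). Count: 6.

6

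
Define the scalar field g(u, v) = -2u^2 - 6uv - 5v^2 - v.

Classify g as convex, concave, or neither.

concave

g is quadratic, so its Hessian is the constant matrix H = [[-4, -6], [-6, -10]].
det(H) = 4, tr(H) = -14.
det(H) > 0 and tr(H) < 0, so H is negative definite everywhere: concave.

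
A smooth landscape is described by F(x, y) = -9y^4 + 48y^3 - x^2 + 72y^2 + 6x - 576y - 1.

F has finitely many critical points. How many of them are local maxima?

F separates as a function of x plus a function of y, so ∇F=0 decouples.
∂F/∂x = -2(x - 3) = 0 at x ∈ {3}; ∂F/∂y = -36(y - 4)(y - 2)(y + 2) = 0 at y ∈ {-2, 2, 4}.
The Hessian is diagonal: diag(F_xx, F_yy). Second derivatives: F_xx(3)=-2; F_yy(-2)=-864, F_yy(2)=288, F_yy(4)=-432.
Local maxima occur where both diagonal entries negative: (3, -2), (3, 4). Count: 2.

2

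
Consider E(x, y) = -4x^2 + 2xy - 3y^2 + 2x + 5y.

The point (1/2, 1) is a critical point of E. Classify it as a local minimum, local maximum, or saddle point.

local maximum

The Hessian of E is constant: H = [[-8, 2], [2, -6]].
det(H) = (-8)·(-6) − 2² = 44.
det(H) > 0 and tr(H) = -14 < 0, so H is negative definite and the point is a local maximum.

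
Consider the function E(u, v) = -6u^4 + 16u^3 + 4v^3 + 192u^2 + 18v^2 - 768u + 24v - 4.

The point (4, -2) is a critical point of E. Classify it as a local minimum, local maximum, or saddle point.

local maximum

The mixed partial ∂²E/∂u∂v is 0, so the Hessian at any point is diag(E_uu, E_vv) = diag(24(-3u^2 + 4u + 16), 12(2v + 3)).
At (4, -2): H = diag(-384, -12).
Both eigenvalues are negative, so H is negative definite: a local maximum.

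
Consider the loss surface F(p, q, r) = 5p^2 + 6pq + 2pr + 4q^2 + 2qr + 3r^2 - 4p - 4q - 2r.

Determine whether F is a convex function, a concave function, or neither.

convex

F is quadratic, so its Hessian is the constant matrix H = [[10, 6, 2], [6, 8, 2], [2, 2, 6]].
Leading principal minors: 10, 44, 240.
All positive ⇒ H ≻ 0 ⇒ convex.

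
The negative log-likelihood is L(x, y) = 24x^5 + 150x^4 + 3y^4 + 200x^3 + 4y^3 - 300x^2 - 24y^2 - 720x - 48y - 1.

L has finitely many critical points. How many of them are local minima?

4

L separates as a function of x plus a function of y, so ∇L=0 decouples.
∂L/∂x = 120(x - 1)(x + 1)(x + 2)(x + 3) = 0 at x ∈ {-3, -2, -1, 1}; ∂L/∂y = 12(y - 2)(y + 1)(y + 2) = 0 at y ∈ {-2, -1, 2}.
The Hessian is diagonal: diag(L_xx, L_yy). Second derivatives: L_xx(-3)=-960, L_xx(-2)=360, L_xx(-1)=-480, L_xx(1)=2880; L_yy(-2)=48, L_yy(-1)=-36, L_yy(2)=144.
Local minima occur where both diagonal entries positive: (-2, -2), (-2, 2), (1, -2), (1, 2). Count: 4.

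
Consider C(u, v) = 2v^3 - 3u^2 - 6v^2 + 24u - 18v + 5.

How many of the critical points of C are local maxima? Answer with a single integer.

1

C separates as a function of u plus a function of v, so ∇C=0 decouples.
∂C/∂u = -6(u - 4) = 0 at u ∈ {4}; ∂C/∂v = 6(v - 3)(v + 1) = 0 at v ∈ {-1, 3}.
The Hessian is diagonal: diag(C_uu, C_vv). Second derivatives: C_uu(4)=-6; C_vv(-1)=-24, C_vv(3)=24.
Local maxima occur where both diagonal entries negative: (4, -1). Count: 1.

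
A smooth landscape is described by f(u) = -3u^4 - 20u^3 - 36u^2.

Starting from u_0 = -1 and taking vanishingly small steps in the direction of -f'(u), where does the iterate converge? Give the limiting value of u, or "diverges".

f'(u) = -12u(u + 2)(u + 3), so f'(-1) = 24.
Gradient descent moves in the -f' direction, i.e. u is decreasing.
The nearest critical point in that direction is u = -2, where f'' = 24 > 0 (a local minimum). The iterate converges there.

-2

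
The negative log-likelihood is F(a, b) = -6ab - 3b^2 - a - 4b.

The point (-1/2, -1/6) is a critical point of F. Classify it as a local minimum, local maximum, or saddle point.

saddle point

The Hessian of F is constant: H = [[0, -6], [-6, -6]].
det(H) = 0·(-6) − (-6)² = -36.
Since det(H) < 0, H is indefinite and the critical point is a saddle point.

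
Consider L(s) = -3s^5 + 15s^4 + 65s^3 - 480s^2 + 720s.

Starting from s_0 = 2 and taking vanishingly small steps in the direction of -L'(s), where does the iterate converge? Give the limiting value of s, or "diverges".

L'(s) = -15(s - 4)(s - 3)(s - 1)(s + 4), so L'(2) = -180.
Gradient descent moves in the -L' direction, i.e. s is increasing.
The nearest critical point in that direction is s = 3, where L'' = 210 > 0 (a local minimum). The iterate converges there.

3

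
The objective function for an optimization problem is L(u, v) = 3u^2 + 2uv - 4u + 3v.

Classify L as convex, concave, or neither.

L is quadratic, so its Hessian is the constant matrix H = [[6, 2], [2, 0]].
det(H) = -4, tr(H) = 6.
det(H) < 0, so H is indefinite: neither convex nor concave.

neither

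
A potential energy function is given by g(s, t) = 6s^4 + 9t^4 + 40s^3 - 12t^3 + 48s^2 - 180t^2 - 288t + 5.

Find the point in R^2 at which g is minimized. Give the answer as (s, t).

g(s,t) separates as P(s) + Q(t) + 5, so its minimum is min P + min Q + 5.
P'(s) = 24s(s + 1)(s + 4) vanishes at s ∈ {-4, -1, 0}; Q'(t) = 36(t - 4)(t + 1)(t + 2) vanishes at t ∈ {-2, -1, 4}.
Local minima of P (where P''>0): P(-4)=-256, P(0)=0. Local minima of Q: Q(-2)=96, Q(4)=-2496.
So the global minimum of g is P(-4) + Q(4) + 5 = -256 − 2496 + 5 = -2747, attained at (-4, 4).

(-4, 4)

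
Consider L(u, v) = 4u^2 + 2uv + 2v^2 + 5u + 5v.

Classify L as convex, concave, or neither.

convex

L is quadratic, so its Hessian is the constant matrix H = [[8, 2], [2, 4]].
det(H) = 28, tr(H) = 12.
det(H) > 0 and tr(H) > 0, so H is positive definite everywhere: convex.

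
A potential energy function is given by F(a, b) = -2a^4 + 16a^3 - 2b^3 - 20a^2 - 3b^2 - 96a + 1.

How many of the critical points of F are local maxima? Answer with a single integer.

F separates as a function of a plus a function of b, so ∇F=0 decouples.
∂F/∂a = -8(a - 4)(a - 3)(a + 1) = 0 at a ∈ {-1, 3, 4}; ∂F/∂b = -6b(b + 1) = 0 at b ∈ {-1, 0}.
The Hessian is diagonal: diag(F_aa, F_bb). Second derivatives: F_aa(-1)=-160, F_aa(3)=32, F_aa(4)=-40; F_bb(-1)=6, F_bb(0)=-6.
Local maxima occur where both diagonal entries negative: (-1, 0), (4, 0). Count: 2.

2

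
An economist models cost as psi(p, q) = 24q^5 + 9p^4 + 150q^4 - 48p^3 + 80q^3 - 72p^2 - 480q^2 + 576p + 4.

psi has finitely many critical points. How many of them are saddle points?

6

psi separates as a function of p plus a function of q, so ∇psi=0 decouples.
∂psi/∂p = 36(p - 4)(p - 2)(p + 2) = 0 at p ∈ {-2, 2, 4}; ∂psi/∂q = 120q(q - 1)(q + 2)(q + 4) = 0 at q ∈ {-4, -2, 0, 1}.
The Hessian is diagonal: diag(psi_pp, psi_qq). Second derivatives: psi_pp(-2)=864, psi_pp(2)=-288, psi_pp(4)=432; psi_qq(-4)=-4800, psi_qq(-2)=1440, psi_qq(0)=-960, psi_qq(1)=1800.
Saddle points occur where the two diagonal entries have opposite signs: (-2, -4), (-2, 0), (2, -2), (2, 1), (4, -4), (4, 0). Count: 6.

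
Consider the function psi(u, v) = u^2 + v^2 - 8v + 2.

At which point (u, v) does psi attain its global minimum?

psi(u,v) separates as P(u) + Q(v) + 2, so its minimum is min P + min Q + 2.
P'(u) = 2u vanishes at u ∈ {0}; Q'(v) = 2v - 8 vanishes at v ∈ {4}.
Local minima of P (where P''>0): P(0)=0. Local minima of Q: Q(4)=-16.
So the global minimum of psi is P(0) + Q(4) + 2 = 0 − 16 + 2 = -14, attained at (0, 4).

(0, 4)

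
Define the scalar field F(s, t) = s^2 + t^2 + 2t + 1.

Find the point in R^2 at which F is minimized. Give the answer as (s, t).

(0, -1)

F(s,t) separates as P(s) + Q(t) + 1, so its minimum is min P + min Q + 1.
P'(s) = 2s vanishes at s ∈ {0}; Q'(t) = 2(t + 1) vanishes at t ∈ {-1}.
Local minima of P (where P''>0): P(0)=0. Local minima of Q: Q(-1)=-1.
So the global minimum of F is P(0) + Q(-1) + 1 = 0 − 1 + 1 = 0, attained at (0, -1).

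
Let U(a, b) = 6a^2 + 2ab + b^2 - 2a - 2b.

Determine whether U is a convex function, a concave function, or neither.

U is quadratic, so its Hessian is the constant matrix H = [[12, 2], [2, 2]].
det(H) = 20, tr(H) = 14.
det(H) > 0 and tr(H) > 0, so H is positive definite everywhere: convex.

convex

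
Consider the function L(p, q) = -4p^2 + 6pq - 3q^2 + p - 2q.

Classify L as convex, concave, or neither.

L is quadratic, so its Hessian is the constant matrix H = [[-8, 6], [6, -6]].
det(H) = 12, tr(H) = -14.
det(H) > 0 and tr(H) < 0, so H is negative definite everywhere: concave.

concave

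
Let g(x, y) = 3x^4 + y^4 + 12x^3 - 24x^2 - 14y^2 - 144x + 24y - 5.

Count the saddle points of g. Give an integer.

4

g separates as a function of x plus a function of y, so ∇g=0 decouples.
∂g/∂x = 12(x - 2)(x + 2)(x + 3) = 0 at x ∈ {-3, -2, 2}; ∂g/∂y = 4(y - 2)(y - 1)(y + 3) = 0 at y ∈ {-3, 1, 2}.
The Hessian is diagonal: diag(g_xx, g_yy). Second derivatives: g_xx(-3)=60, g_xx(-2)=-48, g_xx(2)=240; g_yy(-3)=80, g_yy(1)=-16, g_yy(2)=20.
Saddle points occur where the two diagonal entries have opposite signs: (-3, 1), (-2, -3), (-2, 2), (2, 1). Count: 4.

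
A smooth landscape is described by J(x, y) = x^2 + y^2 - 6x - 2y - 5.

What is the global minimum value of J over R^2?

-15

J(x,y) separates as P(x) + Q(y) − 5, so its minimum is min P + min Q − 5.
P'(x) = 2x - 6 vanishes at x ∈ {3}; Q'(y) = 2y - 2 vanishes at y ∈ {1}.
Local minima of P (where P''>0): P(3)=-9. Local minima of Q: Q(1)=-1.
So the global minimum of J is P(3) + Q(1) − 5 = -9 − 1 − 5 = -15, attained at (3, 1).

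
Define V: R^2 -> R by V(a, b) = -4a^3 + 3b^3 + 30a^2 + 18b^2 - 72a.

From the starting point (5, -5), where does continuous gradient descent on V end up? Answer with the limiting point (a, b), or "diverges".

diverges

V is separable, so gradient descent decouples: a follows -∂V/∂a, b follows -∂V/∂b.
∂V/∂a = -12(a - 3)(a - 2); at a=5 this is -72, so a increases.
∂V/∂b = 9b(b + 4); at b=-5 this is 45, so b decreases.
The a-coordinate has no critical point in that direction and runs off to infinity.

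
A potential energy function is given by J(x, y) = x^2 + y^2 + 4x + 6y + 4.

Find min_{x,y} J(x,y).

J(x,y) separates as P(x) + Q(y) + 4, so its minimum is min P + min Q + 4.
P'(x) = 2x + 4 vanishes at x ∈ {-2}; Q'(y) = 2y + 6 vanishes at y ∈ {-3}.
Local minima of P (where P''>0): P(-2)=-4. Local minima of Q: Q(-3)=-9.
So the global minimum of J is P(-2) + Q(-3) + 4 = -4 − 9 + 4 = -9, attained at (-2, -3).

-9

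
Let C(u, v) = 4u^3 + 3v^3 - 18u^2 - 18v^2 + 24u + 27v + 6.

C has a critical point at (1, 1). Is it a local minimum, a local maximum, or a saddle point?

local maximum

The mixed partial ∂²C/∂u∂v is 0, so the Hessian at any point is diag(C_uu, C_vv) = diag(12(2u - 3), 18(v - 2)).
At (1, 1): H = diag(-12, -18).
Both eigenvalues are negative, so H is negative definite: a local maximum.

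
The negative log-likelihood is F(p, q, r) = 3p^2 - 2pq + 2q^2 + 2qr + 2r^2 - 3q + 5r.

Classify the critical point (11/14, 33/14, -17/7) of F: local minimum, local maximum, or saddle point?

local minimum

The Hessian is constant: H = [[6, -2, 0], [-2, 4, 2], [0, 2, 4]].
Leading principal minors: Δ₁ = 6, Δ₂ = 20, Δ₃ = 56.
All leading minors are positive, so H is positive definite: a local minimum.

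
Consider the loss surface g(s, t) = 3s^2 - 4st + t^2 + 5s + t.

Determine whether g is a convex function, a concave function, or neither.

neither

g is quadratic, so its Hessian is the constant matrix H = [[6, -4], [-4, 2]].
det(H) = -4, tr(H) = 8.
det(H) < 0, so H is indefinite: neither convex nor concave.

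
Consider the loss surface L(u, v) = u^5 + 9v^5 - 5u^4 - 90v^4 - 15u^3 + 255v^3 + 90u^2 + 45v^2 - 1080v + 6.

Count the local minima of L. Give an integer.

L separates as a function of u plus a function of v, so ∇L=0 decouples.
∂L/∂u = 5u(u - 4)(u - 3)(u + 3) = 0 at u ∈ {-3, 0, 3, 4}; ∂L/∂v = 45(v - 4)(v - 3)(v - 2)(v + 1) = 0 at v ∈ {-1, 2, 3, 4}.
The Hessian is diagonal: diag(L_uu, L_vv). Second derivatives: L_uu(-3)=-630, L_uu(0)=180, L_uu(3)=-90, L_uu(4)=140; L_vv(-1)=-2700, L_vv(2)=270, L_vv(3)=-180, L_vv(4)=450.
Local minima occur where both diagonal entries positive: (0, 2), (0, 4), (4, 2), (4, 4). Count: 4.

4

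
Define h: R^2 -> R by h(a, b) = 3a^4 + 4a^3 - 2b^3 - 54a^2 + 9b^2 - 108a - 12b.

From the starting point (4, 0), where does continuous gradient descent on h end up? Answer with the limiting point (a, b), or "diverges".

h is separable, so gradient descent decouples: a follows -∂h/∂a, b follows -∂h/∂b.
∂h/∂a = 12(a - 3)(a + 1)(a + 3); at a=4 this is 420, so a decreases.
∂h/∂b = -6(b - 2)(b - 1); at b=0 this is -12, so b increases.
a converges to its nearest critical value 3 (a local min of the a-part); b converges to 1. The iterate converges to (3, 1).

(3, 1)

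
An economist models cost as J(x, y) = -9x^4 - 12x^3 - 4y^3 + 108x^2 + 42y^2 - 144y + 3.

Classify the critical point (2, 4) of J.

The mixed partial ∂²J/∂x∂y is 0, so the Hessian at any point is diag(J_xx, J_yy) = diag(36(-3x^2 - 2x + 6), 12(-2y + 7)).
At (2, 4): H = diag(-360, -12).
Both eigenvalues are negative, so H is negative definite: a local maximum.

local maximum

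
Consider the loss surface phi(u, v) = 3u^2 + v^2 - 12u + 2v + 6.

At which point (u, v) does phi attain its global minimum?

phi(u,v) separates as P(u) + Q(v) + 6, so its minimum is min P + min Q + 6.
P'(u) = 6u - 12 vanishes at u ∈ {2}; Q'(v) = 2v + 2 vanishes at v ∈ {-1}.
Local minima of P (where P''>0): P(2)=-12. Local minima of Q: Q(-1)=-1.
So the global minimum of phi is P(2) + Q(-1) + 6 = -12 − 1 + 6 = -7, attained at (2, -1).

(2, -1)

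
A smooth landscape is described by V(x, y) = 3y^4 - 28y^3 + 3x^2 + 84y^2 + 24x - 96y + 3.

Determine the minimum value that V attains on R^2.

V(x,y) separates as P(x) + Q(y) + 3, so its minimum is min P + min Q + 3.
P'(x) = 6x + 24 vanishes at x ∈ {-4}; Q'(y) = 12(y - 4)(y - 2)(y - 1) vanishes at y ∈ {1, 2, 4}.
Local minima of P (where P''>0): P(-4)=-48. Local minima of Q: Q(1)=-37, Q(4)=-64.
So the global minimum of V is P(-4) + Q(4) + 3 = -48 − 64 + 3 = -109, attained at (-4, 4).

-109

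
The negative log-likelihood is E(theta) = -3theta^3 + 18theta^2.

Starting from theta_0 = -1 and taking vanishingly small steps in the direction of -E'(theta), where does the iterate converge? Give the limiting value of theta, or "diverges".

0

E'(theta) = -9theta(theta - 4), so E'(-1) = -45.
Gradient descent moves in the -E' direction, i.e. theta is increasing.
The nearest critical point in that direction is theta = 0, where E'' = 36 > 0 (a local minimum). The iterate converges there.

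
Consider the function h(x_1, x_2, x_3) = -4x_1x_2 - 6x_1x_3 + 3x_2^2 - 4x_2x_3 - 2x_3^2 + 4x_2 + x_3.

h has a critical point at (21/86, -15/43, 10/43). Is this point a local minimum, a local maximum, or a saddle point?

The Hessian is constant: H = [[0, -4, -6], [-4, 6, -4], [-6, -4, -4]].
Leading principal minors: Δ₁ = 0, Δ₂ = -16, Δ₃ = -344.
The minors fit neither the all-positive nor the alternating-sign pattern, so H is indefinite: a saddle point.

saddle point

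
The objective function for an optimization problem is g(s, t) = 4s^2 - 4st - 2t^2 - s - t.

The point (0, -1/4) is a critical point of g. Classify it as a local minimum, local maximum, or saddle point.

saddle point

The Hessian of g is constant: H = [[8, -4], [-4, -4]].
det(H) = 8·(-4) − (-4)² = -48.
Since det(H) < 0, H is indefinite and the critical point is a saddle point.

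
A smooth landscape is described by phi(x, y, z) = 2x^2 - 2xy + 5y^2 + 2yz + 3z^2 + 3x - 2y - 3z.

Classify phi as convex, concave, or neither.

phi is quadratic, so its Hessian is the constant matrix H = [[4, -2, 0], [-2, 10, 2], [0, 2, 6]].
Leading principal minors: 4, 36, 200.
All positive ⇒ H ≻ 0 ⇒ convex.

convex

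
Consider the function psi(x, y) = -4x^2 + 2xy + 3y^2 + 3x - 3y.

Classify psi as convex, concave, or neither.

psi is quadratic, so its Hessian is the constant matrix H = [[-8, 2], [2, 6]].
det(H) = -52, tr(H) = -2.
det(H) < 0, so H is indefinite: neither convex nor concave.

neither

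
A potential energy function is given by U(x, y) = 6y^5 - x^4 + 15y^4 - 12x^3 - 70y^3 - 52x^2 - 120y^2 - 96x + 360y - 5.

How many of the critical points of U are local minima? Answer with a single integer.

2

U separates as a function of x plus a function of y, so ∇U=0 decouples.
∂U/∂x = -4(x + 2)(x + 3)(x + 4) = 0 at x ∈ {-4, -3, -2}; ∂U/∂y = 30(y - 2)(y - 1)(y + 2)(y + 3) = 0 at y ∈ {-3, -2, 1, 2}.
The Hessian is diagonal: diag(U_xx, U_yy). Second derivatives: U_xx(-4)=-8, U_xx(-3)=4, U_xx(-2)=-8; U_yy(-3)=-600, U_yy(-2)=360, U_yy(1)=-360, U_yy(2)=600.
Local minima occur where both diagonal entries positive: (-3, -2), (-3, 2). Count: 2.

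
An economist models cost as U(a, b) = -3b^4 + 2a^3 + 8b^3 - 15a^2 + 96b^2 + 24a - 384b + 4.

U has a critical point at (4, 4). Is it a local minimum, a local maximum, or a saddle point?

saddle point

The mixed partial ∂²U/∂a∂b is 0, so the Hessian at any point is diag(U_aa, U_bb) = diag(6(2a - 5), 12(-3b^2 + 4b + 16)).
At (4, 4): H = diag(18, -192).
The eigenvalues have opposite signs, so H is indefinite: a saddle point.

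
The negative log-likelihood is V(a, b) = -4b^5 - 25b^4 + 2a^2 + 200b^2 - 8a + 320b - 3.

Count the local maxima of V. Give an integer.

0

V separates as a function of a plus a function of b, so ∇V=0 decouples.
∂V/∂a = 4(a - 2) = 0 at a ∈ {2}; ∂V/∂b = -20(b - 2)(b + 1)(b + 2)(b + 4) = 0 at b ∈ {-4, -2, -1, 2}.
The Hessian is diagonal: diag(V_aa, V_bb). Second derivatives: V_aa(2)=4; V_bb(-4)=720, V_bb(-2)=-160, V_bb(-1)=180, V_bb(2)=-1440.
Local maxima occur where both diagonal entries negative: none. Count: 0.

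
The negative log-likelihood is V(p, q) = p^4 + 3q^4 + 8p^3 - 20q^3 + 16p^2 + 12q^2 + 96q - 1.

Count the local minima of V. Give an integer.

4

V separates as a function of p plus a function of q, so ∇V=0 decouples.
∂V/∂p = 4p(p + 2)(p + 4) = 0 at p ∈ {-4, -2, 0}; ∂V/∂q = 12(q - 4)(q - 2)(q + 1) = 0 at q ∈ {-1, 2, 4}.
The Hessian is diagonal: diag(V_pp, V_qq). Second derivatives: V_pp(-4)=32, V_pp(-2)=-16, V_pp(0)=32; V_qq(-1)=180, V_qq(2)=-72, V_qq(4)=120.
Local minima occur where both diagonal entries positive: (-4, -1), (-4, 4), (0, -1), (0, 4). Count: 4.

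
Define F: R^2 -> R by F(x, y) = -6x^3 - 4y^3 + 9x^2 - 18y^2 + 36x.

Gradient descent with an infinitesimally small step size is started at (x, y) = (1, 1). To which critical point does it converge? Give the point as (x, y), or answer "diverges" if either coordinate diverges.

diverges

F is separable, so gradient descent decouples: x follows -∂F/∂x, y follows -∂F/∂y.
∂F/∂x = -18(x - 2)(x + 1); at x=1 this is 36, so x decreases.
∂F/∂y = -12y(y + 3); at y=1 this is -48, so y increases.
The y-coordinate has no critical point in that direction and runs off to infinity.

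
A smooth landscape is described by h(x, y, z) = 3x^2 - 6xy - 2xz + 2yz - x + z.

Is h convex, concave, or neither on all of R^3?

neither

h is quadratic, so its Hessian is the constant matrix H = [[6, -6, -2], [-6, 0, 2], [-2, 2, 0]].
Leading principal minors: 6, -36, 24.
Neither pattern holds ⇒ H is indefinite ⇒ neither convex nor concave.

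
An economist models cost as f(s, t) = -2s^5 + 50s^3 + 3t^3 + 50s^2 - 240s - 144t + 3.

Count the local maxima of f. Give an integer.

2

f separates as a function of s plus a function of t, so ∇f=0 decouples.
∂f/∂s = -10(s - 4)(s - 1)(s + 2)(s + 3) = 0 at s ∈ {-3, -2, 1, 4}; ∂f/∂t = 9(t - 4)(t + 4) = 0 at t ∈ {-4, 4}.
The Hessian is diagonal: diag(f_ss, f_tt). Second derivatives: f_ss(-3)=280, f_ss(-2)=-180, f_ss(1)=360, f_ss(4)=-1260; f_tt(-4)=-72, f_tt(4)=72.
Local maxima occur where both diagonal entries negative: (-2, -4), (4, -4). Count: 2.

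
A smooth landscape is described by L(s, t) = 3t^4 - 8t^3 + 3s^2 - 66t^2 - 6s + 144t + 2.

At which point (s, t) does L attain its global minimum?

(1, -3)

L(s,t) separates as P(s) + Q(t) + 2, so its minimum is min P + min Q + 2.
P'(s) = 6s - 6 vanishes at s ∈ {1}; Q'(t) = 12(t - 4)(t - 1)(t + 3) vanishes at t ∈ {-3, 1, 4}.
Local minima of P (where P''>0): P(1)=-3. Local minima of Q: Q(-3)=-567, Q(4)=-224.
So the global minimum of L is P(1) + Q(-3) + 2 = -3 − 567 + 2 = -568, attained at (1, -3).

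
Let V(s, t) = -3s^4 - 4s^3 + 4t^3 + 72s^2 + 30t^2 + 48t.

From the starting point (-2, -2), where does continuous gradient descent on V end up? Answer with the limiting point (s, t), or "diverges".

V is separable, so gradient descent decouples: s follows -∂V/∂s, t follows -∂V/∂t.
∂V/∂s = -12s(s - 3)(s + 4); at s=-2 this is -240, so s increases.
∂V/∂t = 12(t + 1)(t + 4); at t=-2 this is -24, so t increases.
s converges to its nearest critical value 0 (a local min of the s-part); t converges to -1. The iterate converges to (0, -1).

(0, -1)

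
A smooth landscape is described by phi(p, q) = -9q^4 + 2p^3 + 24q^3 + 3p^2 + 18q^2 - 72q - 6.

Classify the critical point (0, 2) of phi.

saddle point

The mixed partial ∂²phi/∂p∂q is 0, so the Hessian at any point is diag(phi_pp, phi_qq) = diag(6(2p + 1), 36(-3q^2 + 4q + 1)).
At (0, 2): H = diag(6, -108).
The eigenvalues have opposite signs, so H is indefinite: a saddle point.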